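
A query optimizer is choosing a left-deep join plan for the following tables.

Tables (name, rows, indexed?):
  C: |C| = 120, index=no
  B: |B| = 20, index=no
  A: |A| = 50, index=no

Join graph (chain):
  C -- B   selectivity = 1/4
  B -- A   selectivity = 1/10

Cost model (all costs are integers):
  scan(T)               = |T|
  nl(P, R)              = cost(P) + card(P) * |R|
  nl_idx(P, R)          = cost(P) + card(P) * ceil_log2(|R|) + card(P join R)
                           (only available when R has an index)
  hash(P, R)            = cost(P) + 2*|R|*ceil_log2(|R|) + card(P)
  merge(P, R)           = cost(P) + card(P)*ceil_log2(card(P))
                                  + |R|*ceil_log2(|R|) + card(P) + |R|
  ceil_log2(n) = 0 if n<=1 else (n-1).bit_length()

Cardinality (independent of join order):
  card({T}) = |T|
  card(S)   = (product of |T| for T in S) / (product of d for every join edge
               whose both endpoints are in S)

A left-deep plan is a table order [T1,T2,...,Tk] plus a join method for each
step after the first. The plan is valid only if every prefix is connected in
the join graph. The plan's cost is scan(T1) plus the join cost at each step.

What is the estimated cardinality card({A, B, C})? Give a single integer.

Tables in S: A(50), B(20), C(120)
Edges inside S: C-B(d=4), B-A(d=10)
numerator = 50 * 20 * 120 = 120000
denominator = 4 * 10 = 40
card(S) = 120000 / 40 = 3000

3000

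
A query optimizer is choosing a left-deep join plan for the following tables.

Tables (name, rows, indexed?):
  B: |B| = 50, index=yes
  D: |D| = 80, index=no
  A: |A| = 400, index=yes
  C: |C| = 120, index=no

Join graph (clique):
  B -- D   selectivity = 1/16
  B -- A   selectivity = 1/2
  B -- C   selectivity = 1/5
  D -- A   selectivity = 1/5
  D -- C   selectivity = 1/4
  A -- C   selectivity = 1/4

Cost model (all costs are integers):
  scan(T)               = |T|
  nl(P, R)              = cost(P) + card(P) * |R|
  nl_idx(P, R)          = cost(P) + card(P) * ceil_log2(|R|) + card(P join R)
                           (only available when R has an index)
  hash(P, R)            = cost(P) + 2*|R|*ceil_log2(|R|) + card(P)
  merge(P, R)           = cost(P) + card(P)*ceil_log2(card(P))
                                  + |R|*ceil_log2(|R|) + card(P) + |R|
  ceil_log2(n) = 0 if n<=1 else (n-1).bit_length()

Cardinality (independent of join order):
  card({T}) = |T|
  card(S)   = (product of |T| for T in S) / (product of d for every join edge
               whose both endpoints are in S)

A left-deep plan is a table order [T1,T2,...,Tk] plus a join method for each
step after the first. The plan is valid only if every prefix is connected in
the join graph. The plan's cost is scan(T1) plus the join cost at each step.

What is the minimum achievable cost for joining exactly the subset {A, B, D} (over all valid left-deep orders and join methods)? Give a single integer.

7010

Selinger DP over subsets of {A,B,D}:
  {B}: scan cost=50, card=50
  {D}: scan cost=80, card=80
  {A}: scan cost=400, card=400
  {BD}: card=250; try (B,hash)→760, (B,nl_idx)→810, (D,merge)→1040, (B,merge)→1070, (D,hash)→1220, (D,nl)→4050 …(+1); best=760 via (B,hash)
  {AB}: card=10000; try (B,hash)→1400, (A,merge)→4400, (B,merge)→4750, (A,hash)→7300, (A,nl_idx)→10500, (B,nl_idx)→12800 …(+2); best=1400 via (B,hash)
  {AD}: card=6400; try (D,hash)→1920, (A,merge)→4720, (D,merge)→5040, (A,nl_idx)→7200, (A,hash)→7360, (A,nl)→32080 …(+1); best=1920 via (D,hash)
  {ABD}: card=10000; try (A,merge)→7010, (A,hash)→8210, (B,hash)→8920, (D,hash)→12520, (A,nl_idx)→13010, (B,nl_idx)→50320 …(+5); best=7010 via (A,merge)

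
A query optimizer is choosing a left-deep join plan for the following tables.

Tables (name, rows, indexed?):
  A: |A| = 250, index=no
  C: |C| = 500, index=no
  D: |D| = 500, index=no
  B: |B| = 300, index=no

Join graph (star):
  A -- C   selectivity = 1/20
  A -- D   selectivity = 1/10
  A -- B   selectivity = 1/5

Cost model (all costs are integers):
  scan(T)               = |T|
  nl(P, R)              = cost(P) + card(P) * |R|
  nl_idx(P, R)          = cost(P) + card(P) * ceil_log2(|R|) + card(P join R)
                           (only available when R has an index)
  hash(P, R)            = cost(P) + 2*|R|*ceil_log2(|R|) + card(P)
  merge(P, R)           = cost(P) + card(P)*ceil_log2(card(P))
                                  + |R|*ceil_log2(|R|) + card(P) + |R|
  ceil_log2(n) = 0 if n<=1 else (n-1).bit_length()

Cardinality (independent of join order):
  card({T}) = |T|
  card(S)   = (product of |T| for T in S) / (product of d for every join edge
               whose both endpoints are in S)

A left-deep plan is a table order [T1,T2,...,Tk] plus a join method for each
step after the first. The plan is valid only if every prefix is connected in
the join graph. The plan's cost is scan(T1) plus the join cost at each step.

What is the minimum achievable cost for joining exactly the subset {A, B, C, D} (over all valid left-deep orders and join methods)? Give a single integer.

338150

Selinger DP over subsets of {A,B,C,D}:
  {A}: scan cost=250, card=250
  {C}: scan cost=500, card=500
  {D}: scan cost=500, card=500
  {B}: scan cost=300, card=300
  {AC}: card=6250; try (A,hash)→5000, (C,merge)→7500, (A,merge)→7750, (C,hash)→9500, (C,nl)→125250, (A,nl)→125500; best=5000 via (A,hash)
  {AD}: card=12500; try (A,hash)→5000, (D,merge)→7500, (A,merge)→7750, (D,hash)→9500, (D,nl)→125250, (A,nl)→125500; best=5000 via (A,hash)
  {AB}: card=15000; try (A,hash)→4600, (B,merge)→5500, (A,merge)→5550, (B,hash)→5900, (B,nl)→75250, (A,nl)→75300; best=4600 via (A,hash)
  {ACD}: card=312500; try (D,hash)→20250, (C,hash)→26500, (D,merge)→97500, (C,merge)→197500, (D,nl)→3130000, (C,nl)→6255000; best=20250 via (D,hash)
  {ABC}: card=375000; try (B,hash)→16650, (C,hash)→28600, (B,merge)→95500, (C,merge)→234600, (B,nl)→1880000, (C,nl)→7504600; best=16650 via (B,hash)
  {ABD}: card=750000; try (B,hash)→22900, (D,hash)→28600, (B,merge)→195500, (D,merge)→234600, (B,nl)→3755000, (D,nl)→7504600; best=22900 via (B,hash)
  {ABCD}: card=18750000; try (B,hash)→338150, (D,hash)→400650, (C,hash)→781900, (B,merge)→6273250, (D,merge)→7521650, (C,merge)→15777900 …(+3); best=338150 via (B,hash)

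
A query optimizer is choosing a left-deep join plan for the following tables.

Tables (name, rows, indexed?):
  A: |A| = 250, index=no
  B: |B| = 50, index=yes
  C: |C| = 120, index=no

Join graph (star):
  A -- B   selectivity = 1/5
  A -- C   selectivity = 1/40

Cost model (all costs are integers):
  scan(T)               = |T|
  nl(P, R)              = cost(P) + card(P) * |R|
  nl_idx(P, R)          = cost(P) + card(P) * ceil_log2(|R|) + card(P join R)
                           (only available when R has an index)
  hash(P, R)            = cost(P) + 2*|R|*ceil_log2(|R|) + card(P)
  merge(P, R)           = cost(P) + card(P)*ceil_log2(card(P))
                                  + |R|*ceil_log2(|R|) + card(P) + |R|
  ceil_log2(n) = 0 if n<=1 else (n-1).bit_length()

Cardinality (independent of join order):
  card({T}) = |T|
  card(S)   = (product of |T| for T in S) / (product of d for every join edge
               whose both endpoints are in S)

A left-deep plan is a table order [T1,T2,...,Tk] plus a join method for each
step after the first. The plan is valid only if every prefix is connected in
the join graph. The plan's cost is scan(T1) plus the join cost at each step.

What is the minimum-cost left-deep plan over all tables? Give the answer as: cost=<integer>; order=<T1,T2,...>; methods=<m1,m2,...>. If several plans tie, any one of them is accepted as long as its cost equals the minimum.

cost=3530; order=A,C,B; methods=hash,hash

Selinger DP (subsets sized 1..n):
  {A}: scan cost=250, card=250
  {B}: scan cost=50, card=50
  {C}: scan cost=120, card=120
  {AB}: card=2500; try (B,hash)→1100, (A,merge)→2650, (B,merge)→2850, (A,hash)→4100, (B,nl_idx)→4250, (A,nl)→12550 …(+1); best=1100 via (B,hash)
  {AC}: card=750; try (C,hash)→2180, (A,merge)→3330, (C,merge)→3460, (A,hash)→4240, (A,nl)→30120, (C,nl)→30250; best=2180 via (C,hash)
  {ABC}: card=7500; try (B,hash)→3530, (C,hash)→5280, (B,merge)→10780, (B,nl_idx)→14180, (C,merge)→34560, (B,nl)→39680 …(+1); best=3530 via (B,hash)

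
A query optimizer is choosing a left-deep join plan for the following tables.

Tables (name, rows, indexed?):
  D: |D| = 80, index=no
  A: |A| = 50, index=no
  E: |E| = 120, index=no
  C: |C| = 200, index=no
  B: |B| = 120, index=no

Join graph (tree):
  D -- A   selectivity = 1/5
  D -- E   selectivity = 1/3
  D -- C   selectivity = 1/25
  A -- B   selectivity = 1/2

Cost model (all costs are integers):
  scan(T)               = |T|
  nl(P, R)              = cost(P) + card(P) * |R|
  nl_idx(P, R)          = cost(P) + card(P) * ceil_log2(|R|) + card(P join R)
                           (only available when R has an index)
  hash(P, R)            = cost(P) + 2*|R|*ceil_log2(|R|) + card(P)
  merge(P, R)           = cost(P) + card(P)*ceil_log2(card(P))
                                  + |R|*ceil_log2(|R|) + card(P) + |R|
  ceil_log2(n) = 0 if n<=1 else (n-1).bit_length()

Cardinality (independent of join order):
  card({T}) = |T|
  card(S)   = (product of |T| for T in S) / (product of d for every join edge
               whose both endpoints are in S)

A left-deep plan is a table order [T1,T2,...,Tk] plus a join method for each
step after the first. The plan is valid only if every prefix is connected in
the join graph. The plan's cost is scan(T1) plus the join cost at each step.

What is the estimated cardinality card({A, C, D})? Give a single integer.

6400

Tables in S: A(50), C(200), D(80)
Edges inside S: D-A(d=5), D-C(d=25)
numerator = 50 * 200 * 80 = 800000
denominator = 5 * 25 = 125
card(S) = 800000 / 125 = 6400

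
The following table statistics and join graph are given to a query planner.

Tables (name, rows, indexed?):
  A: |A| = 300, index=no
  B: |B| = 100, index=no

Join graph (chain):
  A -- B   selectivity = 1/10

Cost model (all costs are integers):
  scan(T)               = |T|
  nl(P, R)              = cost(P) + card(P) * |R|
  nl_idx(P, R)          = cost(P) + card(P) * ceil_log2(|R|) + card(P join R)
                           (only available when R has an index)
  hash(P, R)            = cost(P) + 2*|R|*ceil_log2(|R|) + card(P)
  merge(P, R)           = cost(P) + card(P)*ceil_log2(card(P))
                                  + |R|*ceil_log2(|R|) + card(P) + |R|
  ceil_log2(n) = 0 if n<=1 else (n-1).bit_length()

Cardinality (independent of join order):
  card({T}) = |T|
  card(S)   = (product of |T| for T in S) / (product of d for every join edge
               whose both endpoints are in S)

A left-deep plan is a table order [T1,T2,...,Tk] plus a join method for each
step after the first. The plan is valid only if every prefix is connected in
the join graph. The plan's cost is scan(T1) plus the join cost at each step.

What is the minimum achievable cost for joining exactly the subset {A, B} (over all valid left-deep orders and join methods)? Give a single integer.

Selinger DP over subsets of {A,B}:
  {A}: scan cost=300, card=300
  {B}: scan cost=100, card=100
  {AB}: card=3000; try (B,hash)→2000, (A,merge)→3900, (B,merge)→4100, (A,hash)→5600, (A,nl)→30100, (B,nl)→30300; best=2000 via (B,hash)

2000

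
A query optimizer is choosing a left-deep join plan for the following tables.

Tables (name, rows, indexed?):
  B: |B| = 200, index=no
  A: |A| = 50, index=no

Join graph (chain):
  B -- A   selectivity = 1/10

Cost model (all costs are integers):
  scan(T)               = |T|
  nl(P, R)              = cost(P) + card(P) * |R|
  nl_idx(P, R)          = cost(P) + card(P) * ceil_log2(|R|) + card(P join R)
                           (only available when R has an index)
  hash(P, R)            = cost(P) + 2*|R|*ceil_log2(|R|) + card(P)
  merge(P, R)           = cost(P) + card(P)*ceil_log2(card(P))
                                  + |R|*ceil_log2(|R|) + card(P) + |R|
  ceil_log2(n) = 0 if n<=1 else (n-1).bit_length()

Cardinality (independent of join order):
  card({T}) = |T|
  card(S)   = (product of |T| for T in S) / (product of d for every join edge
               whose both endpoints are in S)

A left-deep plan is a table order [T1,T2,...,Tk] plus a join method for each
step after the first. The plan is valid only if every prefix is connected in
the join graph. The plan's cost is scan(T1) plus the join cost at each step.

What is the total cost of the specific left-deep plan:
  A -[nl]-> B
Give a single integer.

step 1: scan A: cost=50, card=50
step 2: join B via nl
    card(P join B) = 50*200/(10) = 1000
    cost = 50 + 50*200 = 10050

10050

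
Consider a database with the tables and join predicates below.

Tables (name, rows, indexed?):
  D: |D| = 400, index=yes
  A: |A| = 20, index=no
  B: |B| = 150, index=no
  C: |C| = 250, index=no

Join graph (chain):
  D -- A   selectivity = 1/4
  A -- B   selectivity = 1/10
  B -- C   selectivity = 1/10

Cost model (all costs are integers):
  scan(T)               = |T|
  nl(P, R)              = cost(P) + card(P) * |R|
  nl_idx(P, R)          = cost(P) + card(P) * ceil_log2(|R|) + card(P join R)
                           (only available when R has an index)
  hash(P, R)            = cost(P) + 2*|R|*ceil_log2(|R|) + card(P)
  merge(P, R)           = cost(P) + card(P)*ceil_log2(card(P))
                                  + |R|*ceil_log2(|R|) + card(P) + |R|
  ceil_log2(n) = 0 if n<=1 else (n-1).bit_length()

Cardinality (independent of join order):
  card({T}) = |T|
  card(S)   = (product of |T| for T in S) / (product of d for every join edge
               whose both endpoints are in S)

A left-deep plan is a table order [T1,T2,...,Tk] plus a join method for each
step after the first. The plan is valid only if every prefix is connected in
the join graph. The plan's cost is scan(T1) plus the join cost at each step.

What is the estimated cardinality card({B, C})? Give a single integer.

Tables in S: B(150), C(250)
Edges inside S: B-C(d=10)
numerator = 150 * 250 = 37500
denominator = 10 = 10
card(S) = 37500 / 10 = 3750

3750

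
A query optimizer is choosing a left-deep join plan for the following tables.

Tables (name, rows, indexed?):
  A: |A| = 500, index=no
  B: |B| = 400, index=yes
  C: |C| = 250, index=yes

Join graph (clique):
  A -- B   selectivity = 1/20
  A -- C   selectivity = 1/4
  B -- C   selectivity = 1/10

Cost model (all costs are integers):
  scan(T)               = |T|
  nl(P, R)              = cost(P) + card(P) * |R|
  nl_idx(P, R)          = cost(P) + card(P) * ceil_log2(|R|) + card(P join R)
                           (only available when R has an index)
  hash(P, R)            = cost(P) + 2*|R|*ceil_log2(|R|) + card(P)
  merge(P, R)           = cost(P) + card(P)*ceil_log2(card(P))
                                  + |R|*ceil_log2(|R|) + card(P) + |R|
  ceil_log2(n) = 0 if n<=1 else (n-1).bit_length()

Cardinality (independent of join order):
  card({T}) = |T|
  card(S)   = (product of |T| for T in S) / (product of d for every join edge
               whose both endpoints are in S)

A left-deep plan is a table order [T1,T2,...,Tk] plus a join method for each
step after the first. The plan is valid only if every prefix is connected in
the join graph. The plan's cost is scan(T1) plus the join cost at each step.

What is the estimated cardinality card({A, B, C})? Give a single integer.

62500

Tables in S: A(500), B(400), C(250)
Edges inside S: A-B(d=20), A-C(d=4), B-C(d=10)
numerator = 500 * 400 * 250 = 50000000
denominator = 20 * 4 * 10 = 800
card(S) = 50000000 / 800 = 62500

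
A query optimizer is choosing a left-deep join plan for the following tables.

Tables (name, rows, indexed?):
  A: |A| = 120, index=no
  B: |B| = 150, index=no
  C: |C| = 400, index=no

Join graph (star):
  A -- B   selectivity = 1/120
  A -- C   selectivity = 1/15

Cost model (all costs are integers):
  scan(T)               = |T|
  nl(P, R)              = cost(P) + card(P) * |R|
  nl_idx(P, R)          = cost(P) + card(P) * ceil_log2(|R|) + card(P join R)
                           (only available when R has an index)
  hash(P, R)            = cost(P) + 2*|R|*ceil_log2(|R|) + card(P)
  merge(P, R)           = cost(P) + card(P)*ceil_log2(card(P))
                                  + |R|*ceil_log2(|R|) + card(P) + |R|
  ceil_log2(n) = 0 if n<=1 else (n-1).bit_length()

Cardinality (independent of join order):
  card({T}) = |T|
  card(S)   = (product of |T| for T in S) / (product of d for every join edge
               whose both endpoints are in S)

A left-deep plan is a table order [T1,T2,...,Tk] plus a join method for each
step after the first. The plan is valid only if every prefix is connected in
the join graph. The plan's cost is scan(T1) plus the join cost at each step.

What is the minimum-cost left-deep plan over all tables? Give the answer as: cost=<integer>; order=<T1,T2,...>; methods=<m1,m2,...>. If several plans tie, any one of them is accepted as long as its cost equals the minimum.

cost=7330; order=B,A,C; methods=hash,merge

Selinger DP (subsets sized 1..n):
  {A}: scan cost=120, card=120
  {B}: scan cost=150, card=150
  {C}: scan cost=400, card=400
  {AB}: card=150; try (A,hash)→1980, (B,merge)→2430, (A,merge)→2460, (B,hash)→2640, (B,nl)→18120, (A,nl)→18150; best=1980 via (A,hash)
  {AC}: card=3200; try (A,hash)→2480, (C,merge)→5080, (A,merge)→5360, (C,hash)→7440, (C,nl)→48120, (A,nl)→48400; best=2480 via (A,hash)
  {ABC}: card=4000; try (C,merge)→7330, (B,hash)→8080, (C,hash)→9330, (B,merge)→45430, (C,nl)→61980, (B,nl)→482480; best=7330 via (C,merge)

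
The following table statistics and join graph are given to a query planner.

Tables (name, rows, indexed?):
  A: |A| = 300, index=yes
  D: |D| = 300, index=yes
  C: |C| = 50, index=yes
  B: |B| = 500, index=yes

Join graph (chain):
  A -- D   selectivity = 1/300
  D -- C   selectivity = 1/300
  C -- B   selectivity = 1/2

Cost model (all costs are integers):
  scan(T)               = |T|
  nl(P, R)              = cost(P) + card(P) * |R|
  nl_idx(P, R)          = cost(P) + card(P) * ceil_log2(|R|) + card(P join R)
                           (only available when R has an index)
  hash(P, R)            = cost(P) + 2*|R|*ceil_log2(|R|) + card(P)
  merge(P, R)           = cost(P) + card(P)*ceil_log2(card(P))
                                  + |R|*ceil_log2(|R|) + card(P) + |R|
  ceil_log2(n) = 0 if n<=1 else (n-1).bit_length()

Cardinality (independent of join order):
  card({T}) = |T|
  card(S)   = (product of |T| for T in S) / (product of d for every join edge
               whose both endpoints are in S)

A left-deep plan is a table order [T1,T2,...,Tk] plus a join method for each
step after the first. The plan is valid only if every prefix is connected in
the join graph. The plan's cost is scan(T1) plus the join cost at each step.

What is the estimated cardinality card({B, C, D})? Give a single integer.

Tables in S: B(500), C(50), D(300)
Edges inside S: D-C(d=300), C-B(d=2)
numerator = 500 * 50 * 300 = 7500000
denominator = 300 * 2 = 600
card(S) = 7500000 / 600 = 12500

12500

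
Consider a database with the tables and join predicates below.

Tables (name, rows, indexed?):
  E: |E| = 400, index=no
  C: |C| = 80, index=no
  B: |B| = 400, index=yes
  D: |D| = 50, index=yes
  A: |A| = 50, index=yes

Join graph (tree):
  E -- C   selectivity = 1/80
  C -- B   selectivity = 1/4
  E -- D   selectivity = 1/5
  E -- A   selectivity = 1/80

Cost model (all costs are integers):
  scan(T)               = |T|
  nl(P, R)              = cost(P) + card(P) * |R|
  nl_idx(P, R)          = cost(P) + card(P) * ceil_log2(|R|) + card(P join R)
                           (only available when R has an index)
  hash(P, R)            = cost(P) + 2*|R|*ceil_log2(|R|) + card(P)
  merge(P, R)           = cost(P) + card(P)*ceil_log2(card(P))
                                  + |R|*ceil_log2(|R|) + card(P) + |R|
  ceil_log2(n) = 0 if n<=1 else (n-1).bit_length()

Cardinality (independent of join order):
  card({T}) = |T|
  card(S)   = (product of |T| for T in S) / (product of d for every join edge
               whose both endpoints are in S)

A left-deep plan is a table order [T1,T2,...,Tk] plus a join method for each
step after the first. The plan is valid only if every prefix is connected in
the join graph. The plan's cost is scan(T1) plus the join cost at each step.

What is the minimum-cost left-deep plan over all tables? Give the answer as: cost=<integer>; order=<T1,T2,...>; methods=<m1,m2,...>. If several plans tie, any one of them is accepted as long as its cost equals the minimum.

Selinger DP (subsets sized 1..n):
  {E}: scan cost=400, card=400
  {C}: scan cost=80, card=80
  {B}: scan cost=400, card=400
  {D}: scan cost=50, card=50
  {A}: scan cost=50, card=50
  {CE}: card=400; try (C,hash)→1920, (E,merge)→4720, (C,merge)→5040, (E,hash)→7360, (E,nl)→32080, (C,nl)→32400; best=1920 via (C,hash)
  {DE}: card=4000; try (D,hash)→1400, (E,merge)→4400, (D,merge)→4750, (D,nl_idx)→6800, (E,hash)→7300, (E,nl)→20050 …(+1); best=1400 via (D,hash)
  {AE}: card=250; try (A,hash)→1400, (A,nl_idx)→3050, (E,merge)→4400, (A,merge)→4750, (E,hash)→7300, (E,nl)→20050 …(+1); best=1400 via (A,hash)
  {BC}: card=8000; try (C,hash)→1920, (B,merge)→4720, (C,merge)→5040, (B,hash)→7360, (B,nl_idx)→8800, (B,nl)→32080 …(+1); best=1920 via (C,hash)
  {BCE}: card=40000; try (B,hash)→9520, (B,merge)→9920, (E,hash)→17120, (B,nl_idx)→45520, (E,merge)→117920, (B,nl)→161920 …(+1); best=9520 via (B,hash)
  {CDE}: card=4000; try (D,hash)→2920, (D,merge)→6270, (C,hash)→6520, (D,nl_idx)→8320, (D,nl)→21920, (C,merge)→54040 …(+1); best=2920 via (D,hash)
  {ACE}: card=250; try (C,hash)→2770, (A,hash)→2920, (C,merge)→4290, (A,nl_idx)→4570, (A,merge)→6270, (C,nl)→21400 …(+1); best=2770 via (C,hash)
  {ADE}: card=2500; try (D,hash)→2250, (D,merge)→4000, (D,nl_idx)→5400, (A,hash)→6000, (D,nl)→13900, (A,nl_idx)→27900 …(+2); best=2250 via (D,hash)
  {BCDE}: card=400000; try (B,hash)→14120, (D,hash)→50120, (B,merge)→58920, (B,nl_idx)→438920, (D,nl_idx)→649520, (D,merge)→689870 …(+2); best=14120 via (B,hash)
  {ABCE}: card=25000; try (B,merge)→9020, (B,hash)→10220, (B,nl_idx)→30020, (A,hash)→50120, (B,nl)→102770, (A,nl_idx)→274520 …(+2); best=9020 via (B,merge)
  {ACDE}: card=2500; try (D,hash)→3620, (D,merge)→5370, (C,hash)→5870, (D,nl_idx)→6770, (A,hash)→7520, (D,nl)→15270 …(+5); best=3620 via (D,hash)
  {ABCDE}: card=250000; try (B,hash)→13320, (D,hash)→34620, (B,merge)→40120, (B,nl_idx)→276120, (D,nl_idx)→409020, (D,merge)→409370 …(+6); best=13320 via (B,hash)

cost=13320; order=E,A,C,D,B; methods=hash,hash,hash,hash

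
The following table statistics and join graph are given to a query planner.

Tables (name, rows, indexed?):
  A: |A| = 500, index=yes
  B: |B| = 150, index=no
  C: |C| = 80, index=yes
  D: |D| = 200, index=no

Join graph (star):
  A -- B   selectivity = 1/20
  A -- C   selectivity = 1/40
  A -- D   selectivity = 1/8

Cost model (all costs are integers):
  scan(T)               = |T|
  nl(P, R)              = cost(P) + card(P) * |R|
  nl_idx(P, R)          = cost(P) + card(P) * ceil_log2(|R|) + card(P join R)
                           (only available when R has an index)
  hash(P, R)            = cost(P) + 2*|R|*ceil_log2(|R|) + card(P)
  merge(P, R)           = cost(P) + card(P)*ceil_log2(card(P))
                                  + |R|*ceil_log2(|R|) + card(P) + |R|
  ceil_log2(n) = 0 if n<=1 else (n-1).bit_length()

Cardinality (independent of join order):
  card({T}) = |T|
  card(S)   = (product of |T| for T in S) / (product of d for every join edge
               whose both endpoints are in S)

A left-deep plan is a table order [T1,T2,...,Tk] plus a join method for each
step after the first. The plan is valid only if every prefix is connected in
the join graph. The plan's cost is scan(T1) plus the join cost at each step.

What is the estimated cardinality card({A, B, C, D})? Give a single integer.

187500

Tables in S: A(500), B(150), C(80), D(200)
Edges inside S: A-B(d=20), A-C(d=40), A-D(d=8)
numerator = 500 * 150 * 80 * 200 = 1200000000
denominator = 20 * 40 * 8 = 6400
card(S) = 1200000000 / 6400 = 187500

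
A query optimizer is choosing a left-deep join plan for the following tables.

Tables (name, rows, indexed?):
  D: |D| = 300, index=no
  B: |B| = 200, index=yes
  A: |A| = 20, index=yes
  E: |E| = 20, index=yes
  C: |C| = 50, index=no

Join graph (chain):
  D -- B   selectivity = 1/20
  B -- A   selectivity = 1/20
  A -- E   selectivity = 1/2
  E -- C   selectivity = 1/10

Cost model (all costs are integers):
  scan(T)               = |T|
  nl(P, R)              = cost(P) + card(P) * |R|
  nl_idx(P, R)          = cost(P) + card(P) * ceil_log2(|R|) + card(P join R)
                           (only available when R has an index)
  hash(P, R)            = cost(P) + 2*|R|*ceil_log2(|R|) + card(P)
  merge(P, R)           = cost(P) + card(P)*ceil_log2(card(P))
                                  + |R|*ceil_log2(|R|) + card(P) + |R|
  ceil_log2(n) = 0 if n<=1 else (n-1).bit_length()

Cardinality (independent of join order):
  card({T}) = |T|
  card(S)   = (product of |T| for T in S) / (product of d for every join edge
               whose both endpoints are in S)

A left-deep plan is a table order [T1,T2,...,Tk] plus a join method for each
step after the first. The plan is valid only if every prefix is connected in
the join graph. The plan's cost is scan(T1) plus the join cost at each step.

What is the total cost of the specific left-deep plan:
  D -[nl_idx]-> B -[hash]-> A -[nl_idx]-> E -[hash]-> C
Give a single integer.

84500

step 1: scan D: cost=300, card=300
step 2: join B via nl_idx
    card(P join B) = 300*200/(20) = 3000
    cost = 300 + 300*8 + 3000 = 5700
step 3: join A via hash
    card(P join A) = 3000*20/(20) = 3000
    cost = 5700 + 2*20*5 + 3000 = 8900
step 4: join E via nl_idx
    card(P join E) = 3000*20/(2) = 30000
    cost = 8900 + 3000*5 + 30000 = 53900
step 5: join C via hash
    card(P join C) = 30000*50/(10) = 150000
    cost = 53900 + 2*50*6 + 30000 = 84500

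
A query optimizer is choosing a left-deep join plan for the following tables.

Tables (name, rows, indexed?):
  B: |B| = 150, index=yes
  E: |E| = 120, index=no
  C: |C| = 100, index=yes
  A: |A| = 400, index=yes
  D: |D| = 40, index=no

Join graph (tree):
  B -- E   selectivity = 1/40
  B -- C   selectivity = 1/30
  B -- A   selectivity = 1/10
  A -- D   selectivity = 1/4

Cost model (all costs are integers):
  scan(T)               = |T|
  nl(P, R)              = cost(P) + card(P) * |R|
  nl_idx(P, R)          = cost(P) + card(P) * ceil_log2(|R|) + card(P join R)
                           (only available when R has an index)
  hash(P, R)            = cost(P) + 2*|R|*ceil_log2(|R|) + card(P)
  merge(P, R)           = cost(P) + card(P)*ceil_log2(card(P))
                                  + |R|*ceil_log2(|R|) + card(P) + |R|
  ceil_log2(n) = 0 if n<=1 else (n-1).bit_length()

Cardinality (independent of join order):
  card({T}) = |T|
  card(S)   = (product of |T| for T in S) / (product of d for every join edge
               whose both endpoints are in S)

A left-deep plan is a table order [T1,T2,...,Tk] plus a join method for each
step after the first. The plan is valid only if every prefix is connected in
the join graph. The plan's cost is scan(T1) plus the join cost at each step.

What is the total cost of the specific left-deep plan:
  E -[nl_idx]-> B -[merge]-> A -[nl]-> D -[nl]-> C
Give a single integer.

step 1: scan E: cost=120, card=120
step 2: join B via nl_idx
    card(P join B) = 120*150/(40) = 450
    cost = 120 + 120*8 + 450 = 1530
step 3: join A via merge
    card(P join A) = 450*400/(10) = 18000
    cost = 1530 + 450*9 + 400*9 + 450 + 400 = 10030
step 4: join D via nl
    card(P join D) = 18000*40/(4) = 180000
    cost = 10030 + 18000*40 = 730030
step 5: join C via nl
    card(P join C) = 180000*100/(30) = 600000
    cost = 730030 + 180000*100 = 18730030

18730030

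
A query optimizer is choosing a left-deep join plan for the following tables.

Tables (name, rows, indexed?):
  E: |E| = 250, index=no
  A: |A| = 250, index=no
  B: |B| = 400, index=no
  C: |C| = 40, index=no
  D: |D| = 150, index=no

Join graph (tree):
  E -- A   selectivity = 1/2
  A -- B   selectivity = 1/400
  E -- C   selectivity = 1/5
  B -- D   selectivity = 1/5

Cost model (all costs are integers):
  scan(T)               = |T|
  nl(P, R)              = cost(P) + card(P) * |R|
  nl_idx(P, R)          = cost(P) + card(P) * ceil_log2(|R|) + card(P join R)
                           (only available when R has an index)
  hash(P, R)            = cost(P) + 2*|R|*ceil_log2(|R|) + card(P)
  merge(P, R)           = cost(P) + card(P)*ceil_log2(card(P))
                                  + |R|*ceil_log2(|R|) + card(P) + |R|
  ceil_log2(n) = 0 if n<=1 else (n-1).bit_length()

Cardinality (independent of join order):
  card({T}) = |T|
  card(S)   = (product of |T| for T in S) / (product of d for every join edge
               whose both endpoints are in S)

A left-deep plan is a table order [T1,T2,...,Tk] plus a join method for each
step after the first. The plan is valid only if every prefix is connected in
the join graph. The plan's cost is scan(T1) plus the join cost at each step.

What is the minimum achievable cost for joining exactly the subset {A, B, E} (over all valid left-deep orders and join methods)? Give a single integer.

Selinger DP over subsets of {A,B,E}:
  {E}: scan cost=250, card=250
  {A}: scan cost=250, card=250
  {B}: scan cost=400, card=400
  {AE}: card=31250; try (E,hash)→4500, (A,hash)→4500, (E,merge)→4750, (A,merge)→4750, (E,nl)→62750, (A,nl)→62750; best=4500 via (E,hash)
  {AB}: card=250; try (A,hash)→4800, (B,merge)→6500, (A,merge)→6650, (B,hash)→7700, (B,nl)→100250, (A,nl)→100400; best=4800 via (A,hash)
  {ABE}: card=31250; try (E,hash)→9050, (E,merge)→9300, (B,hash)→42950, (E,nl)→67300, (B,merge)→508500, (B,nl)→12504500; best=9050 via (E,hash)

9050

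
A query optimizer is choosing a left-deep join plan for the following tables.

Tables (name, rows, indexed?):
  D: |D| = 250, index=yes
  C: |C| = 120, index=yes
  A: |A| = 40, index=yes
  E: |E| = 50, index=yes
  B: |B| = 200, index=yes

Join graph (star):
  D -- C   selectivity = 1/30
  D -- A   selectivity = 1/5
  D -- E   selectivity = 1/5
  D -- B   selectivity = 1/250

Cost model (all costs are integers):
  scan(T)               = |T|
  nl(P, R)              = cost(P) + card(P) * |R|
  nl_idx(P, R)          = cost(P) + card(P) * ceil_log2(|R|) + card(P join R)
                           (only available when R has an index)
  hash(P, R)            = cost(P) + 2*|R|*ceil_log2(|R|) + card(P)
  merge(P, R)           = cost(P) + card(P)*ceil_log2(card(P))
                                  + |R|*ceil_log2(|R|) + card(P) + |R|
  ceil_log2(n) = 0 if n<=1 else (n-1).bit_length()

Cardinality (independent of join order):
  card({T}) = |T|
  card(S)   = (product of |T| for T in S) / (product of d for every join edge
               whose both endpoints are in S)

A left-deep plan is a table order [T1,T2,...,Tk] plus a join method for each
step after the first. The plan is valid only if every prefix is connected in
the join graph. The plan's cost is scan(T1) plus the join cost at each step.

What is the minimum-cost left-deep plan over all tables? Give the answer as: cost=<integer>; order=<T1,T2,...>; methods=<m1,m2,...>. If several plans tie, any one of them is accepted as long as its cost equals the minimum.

cost=12160; order=B,D,C,A,E; methods=nl_idx,hash,hash,hash

Selinger DP (subsets sized 1..n):
  {D}: scan cost=250, card=250
  {C}: scan cost=120, card=120
  {A}: scan cost=40, card=40
  {E}: scan cost=50, card=50
  {B}: scan cost=200, card=200
  {CD}: card=1000; try (D,nl_idx)→2080, (C,hash)→2180, (C,nl_idx)→3000, (D,merge)→3330, (C,merge)→3460, (D,hash)→4240 …(+2); best=2080 via (D,nl_idx)
  {AD}: card=2000; try (A,hash)→980, (D,nl_idx)→2360, (D,merge)→2570, (A,merge)→2780, (A,nl_idx)→3750, (D,hash)→4080 …(+2); best=980 via (A,hash)
  {DE}: card=2500; try (E,hash)→1100, (D,merge)→2650, (E,merge)→2850, (D,nl_idx)→2950, (D,hash)→4100, (E,nl_idx)→4250 …(+2); best=1100 via (E,hash)
  {BD}: card=200; try (D,nl_idx)→2000, (B,nl_idx)→2450, (B,hash)→3700, (D,merge)→4250, (B,merge)→4300, (D,hash)→4400 …(+2); best=2000 via (D,nl_idx)
  {ACD}: card=8000; try (A,hash)→3560, (C,hash)→4660, (A,merge)→13360, (A,nl_idx)→16080, (C,nl_idx)→22980, (C,merge)→25940 …(+2); best=3560 via (A,hash)
  {CDE}: card=10000; try (E,hash)→3680, (C,hash)→5280, (E,merge)→13430, (E,nl_idx)→18080, (C,nl_idx)→28600, (C,merge)→34560 …(+2); best=3680 via (E,hash)
  {BCD}: card=800; try (C,hash)→3880, (C,nl_idx)→4200, (C,merge)→4760, (B,hash)→6280, (B,nl_idx)→10880, (B,merge)→14880 …(+2); best=3880 via (C,hash)
  {ADE}: card=20000; try (E,hash)→3580, (A,hash)→4080, (E,merge)→25330, (E,nl_idx)→32980, (A,merge)→33880, (A,nl_idx)→36100 …(+2); best=3580 via (E,hash)
  {ABD}: card=1600; try (A,hash)→2680, (A,merge)→4080, (A,nl_idx)→4800, (B,hash)→6180, (A,nl)→10000, (B,nl_idx)→18580 …(+2); best=2680 via (A,hash)
  {BDE}: card=2000; try (E,hash)→2800, (E,merge)→4150, (E,nl_idx)→5200, (B,hash)→6800, (E,nl)→12000, (B,nl_idx)→23100 …(+2); best=2800 via (E,hash)
  {ACDE}: card=80000; try (E,hash)→12160, (A,hash)→14160, (C,hash)→25260, (E,merge)→115910, (E,nl_idx)→131560, (A,nl_idx)→143680 …(+6); best=12160 via (E,hash)
  {ABCD}: card=6400; try (A,hash)→5160, (C,hash)→5960, (A,merge)→12960, (B,hash)→14760, (A,nl_idx)→15080, (C,nl_idx)→20280 …(+6); best=5160 via (A,hash)
  {BCDE}: card=8000; try (E,hash)→5280, (C,hash)→6480, (E,merge)→13030, (E,nl_idx)→16680, (B,hash)→16880, (C,nl_idx)→24800 …(+6); best=5280 via (E,hash)
  {ABDE}: card=16000; try (E,hash)→4880, (A,hash)→5280, (E,merge)→22230, (B,hash)→26780, (A,merge)→27080, (E,nl_idx)→28280 …(+6); best=4880 via (E,hash)
  {ABCDE}: card=64000; try (E,hash)→12160, (A,hash)→13760, (C,hash)→22560, (E,merge)→95110, (B,hash)→95360, (E,nl_idx)→107560 …(+10); best=12160 via (E,hash)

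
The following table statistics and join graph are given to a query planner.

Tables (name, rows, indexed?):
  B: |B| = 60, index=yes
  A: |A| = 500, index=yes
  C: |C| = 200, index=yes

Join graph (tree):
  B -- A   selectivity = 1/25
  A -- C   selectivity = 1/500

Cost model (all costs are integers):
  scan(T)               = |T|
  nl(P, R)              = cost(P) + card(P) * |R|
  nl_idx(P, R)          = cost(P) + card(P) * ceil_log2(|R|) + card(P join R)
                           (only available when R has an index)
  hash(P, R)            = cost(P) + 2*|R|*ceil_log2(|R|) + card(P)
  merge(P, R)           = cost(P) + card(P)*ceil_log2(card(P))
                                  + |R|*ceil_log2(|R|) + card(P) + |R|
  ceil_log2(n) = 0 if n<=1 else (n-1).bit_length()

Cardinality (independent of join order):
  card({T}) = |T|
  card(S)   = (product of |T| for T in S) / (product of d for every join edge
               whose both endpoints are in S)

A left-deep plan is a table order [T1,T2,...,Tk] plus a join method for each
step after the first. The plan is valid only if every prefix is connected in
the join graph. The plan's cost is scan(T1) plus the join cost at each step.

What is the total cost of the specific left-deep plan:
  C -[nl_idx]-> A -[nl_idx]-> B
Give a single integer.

3880

step 1: scan C: cost=200, card=200
step 2: join A via nl_idx
    card(P join A) = 200*500/(500) = 200
    cost = 200 + 200*9 + 200 = 2200
step 3: join B via nl_idx
    card(P join B) = 200*60/(25) = 480
    cost = 2200 + 200*6 + 480 = 3880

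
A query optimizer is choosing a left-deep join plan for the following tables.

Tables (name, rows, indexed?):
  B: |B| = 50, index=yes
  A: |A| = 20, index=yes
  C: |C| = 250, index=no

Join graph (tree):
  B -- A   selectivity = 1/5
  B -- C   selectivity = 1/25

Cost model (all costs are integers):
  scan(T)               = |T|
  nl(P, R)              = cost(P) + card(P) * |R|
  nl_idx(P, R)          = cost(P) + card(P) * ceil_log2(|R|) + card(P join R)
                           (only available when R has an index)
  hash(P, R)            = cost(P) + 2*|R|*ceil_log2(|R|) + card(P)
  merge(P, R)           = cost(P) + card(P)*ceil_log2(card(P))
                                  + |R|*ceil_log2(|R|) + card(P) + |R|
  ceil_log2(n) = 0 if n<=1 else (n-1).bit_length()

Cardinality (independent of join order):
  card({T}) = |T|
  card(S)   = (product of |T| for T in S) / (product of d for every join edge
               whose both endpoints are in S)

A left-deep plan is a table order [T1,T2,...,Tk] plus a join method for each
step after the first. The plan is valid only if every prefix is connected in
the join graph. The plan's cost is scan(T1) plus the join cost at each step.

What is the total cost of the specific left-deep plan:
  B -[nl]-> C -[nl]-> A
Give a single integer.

step 1: scan B: cost=50, card=50
step 2: join C via nl
    card(P join C) = 50*250/(25) = 500
    cost = 50 + 50*250 = 12550
step 3: join A via nl
    card(P join A) = 500*20/(5) = 2000
    cost = 12550 + 500*20 = 22550

22550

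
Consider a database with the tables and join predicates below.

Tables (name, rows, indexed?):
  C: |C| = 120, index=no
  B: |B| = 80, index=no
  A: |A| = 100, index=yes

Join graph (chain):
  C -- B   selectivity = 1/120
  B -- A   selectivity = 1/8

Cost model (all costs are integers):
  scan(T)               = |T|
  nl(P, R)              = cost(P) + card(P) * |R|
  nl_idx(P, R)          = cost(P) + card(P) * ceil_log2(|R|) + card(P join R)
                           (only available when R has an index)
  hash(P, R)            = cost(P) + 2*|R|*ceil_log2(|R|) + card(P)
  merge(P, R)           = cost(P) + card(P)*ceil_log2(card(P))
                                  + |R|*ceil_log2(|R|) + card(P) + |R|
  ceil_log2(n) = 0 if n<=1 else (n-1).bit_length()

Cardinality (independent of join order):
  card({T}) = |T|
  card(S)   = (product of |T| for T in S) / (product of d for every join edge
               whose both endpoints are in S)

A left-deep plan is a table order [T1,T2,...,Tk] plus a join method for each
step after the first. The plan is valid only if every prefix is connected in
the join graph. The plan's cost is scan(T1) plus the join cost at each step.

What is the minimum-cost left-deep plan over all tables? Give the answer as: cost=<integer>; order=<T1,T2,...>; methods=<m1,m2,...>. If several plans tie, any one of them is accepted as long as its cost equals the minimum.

Selinger DP (subsets sized 1..n):
  {C}: scan cost=120, card=120
  {B}: scan cost=80, card=80
  {A}: scan cost=100, card=100
  {BC}: card=80; try (B,hash)→1360, (C,merge)→1680, (B,merge)→1720, (C,hash)→1840, (C,nl)→9680, (B,nl)→9720; best=1360 via (B,hash)
  {AB}: card=1000; try (B,hash)→1320, (A,merge)→1520, (B,merge)→1540, (A,hash)→1560, (A,nl_idx)→1640, (A,nl)→8080 …(+1); best=1320 via (B,hash)
  {ABC}: card=1000; try (A,merge)→2800, (A,hash)→2840, (A,nl_idx)→2920, (C,hash)→4000, (A,nl)→9360, (C,merge)→13280 …(+1); best=2800 via (A,merge)

cost=2800; order=C,B,A; methods=hash,merge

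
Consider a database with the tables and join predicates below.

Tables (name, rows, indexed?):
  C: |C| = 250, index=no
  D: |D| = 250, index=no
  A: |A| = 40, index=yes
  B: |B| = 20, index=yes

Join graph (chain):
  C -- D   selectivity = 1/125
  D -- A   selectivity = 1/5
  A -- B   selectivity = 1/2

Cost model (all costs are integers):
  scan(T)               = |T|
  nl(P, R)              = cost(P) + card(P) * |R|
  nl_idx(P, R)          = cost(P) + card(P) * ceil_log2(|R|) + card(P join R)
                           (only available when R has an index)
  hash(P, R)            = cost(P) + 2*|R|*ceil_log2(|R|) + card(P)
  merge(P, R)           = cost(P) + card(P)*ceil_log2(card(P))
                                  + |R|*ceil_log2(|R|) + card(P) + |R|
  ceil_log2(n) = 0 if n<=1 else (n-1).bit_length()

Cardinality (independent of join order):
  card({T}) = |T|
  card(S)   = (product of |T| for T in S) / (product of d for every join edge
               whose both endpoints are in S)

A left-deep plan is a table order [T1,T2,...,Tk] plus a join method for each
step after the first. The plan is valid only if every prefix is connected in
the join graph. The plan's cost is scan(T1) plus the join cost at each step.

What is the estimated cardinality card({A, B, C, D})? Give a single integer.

Tables in S: A(40), B(20), C(250), D(250)
Edges inside S: C-D(d=125), D-A(d=5), A-B(d=2)
numerator = 40 * 20 * 250 * 250 = 50000000
denominator = 125 * 5 * 2 = 1250
card(S) = 50000000 / 1250 = 40000

40000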